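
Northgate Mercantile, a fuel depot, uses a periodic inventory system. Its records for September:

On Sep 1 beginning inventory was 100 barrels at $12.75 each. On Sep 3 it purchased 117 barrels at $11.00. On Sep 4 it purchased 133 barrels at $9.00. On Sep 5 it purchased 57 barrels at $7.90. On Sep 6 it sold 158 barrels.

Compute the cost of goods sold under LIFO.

Sep 6, 158 sold [LIFO — newest first]: 57 @ $7.90 + 101 @ $9.00 = $1,359.30
Ending inventory: 100 @ $12.75 + 117 @ $11.00 + 32 @ $9.00 = $2,850.00

COGS = $1,359.30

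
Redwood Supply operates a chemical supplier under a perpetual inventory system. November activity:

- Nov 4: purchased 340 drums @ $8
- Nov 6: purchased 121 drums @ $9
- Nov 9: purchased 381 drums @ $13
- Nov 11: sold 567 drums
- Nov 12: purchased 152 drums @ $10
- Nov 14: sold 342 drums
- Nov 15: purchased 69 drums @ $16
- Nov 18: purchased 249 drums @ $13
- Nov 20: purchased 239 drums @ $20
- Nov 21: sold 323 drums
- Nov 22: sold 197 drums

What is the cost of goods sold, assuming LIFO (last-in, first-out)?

COGS = $18,131

Nov 11, 567 sold [LIFO — newest first]: 381 @ $13 + 121 @ $9 + 65 @ $8 = $6,562
Nov 14, 342 sold [LIFO — newest first]: 152 @ $10 + 190 @ $8 = $3,040
Nov 21, 323 sold [LIFO — newest first]: 239 @ $20 + 84 @ $13 = $5,872
Nov 22, 197 sold [LIFO — newest first]: 165 @ $13 + 32 @ $16 = $2,657
Total COGS = $6,562 + $3,040 + $5,872 + $2,657 = $18,131
Ending inventory: 85 @ $8 + 37 @ $16 = $1,272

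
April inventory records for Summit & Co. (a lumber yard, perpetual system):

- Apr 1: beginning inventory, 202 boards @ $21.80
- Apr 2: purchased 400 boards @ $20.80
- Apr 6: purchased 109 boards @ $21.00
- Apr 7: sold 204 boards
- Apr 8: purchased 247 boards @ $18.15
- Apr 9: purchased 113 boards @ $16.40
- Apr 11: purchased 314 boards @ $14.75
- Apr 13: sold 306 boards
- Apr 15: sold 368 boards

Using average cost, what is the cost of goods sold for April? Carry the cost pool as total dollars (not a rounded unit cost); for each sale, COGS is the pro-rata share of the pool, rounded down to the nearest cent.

After Apr 1: 202 on hand, pool $4,403.60 (≈ $21.8000 each)
After Apr 2: 602 on hand, pool $12,723.60 (≈ $21.1355 each)
After Apr 6: 711 on hand, pool $15,012.60 (≈ $21.1148 each)
Apr 7, sell 204: 204/711 × $15,012.60 → $4,307.41
After Apr 8: 754 on hand, pool $15,188.24 (≈ $20.1436 each)
After Apr 9: 867 on hand, pool $17,041.44 (≈ $19.6556 each)
After Apr 11: 1181 on hand, pool $21,672.94 (≈ $18.3513 each)
Apr 13, sell 306: 306/1181 × $21,672.94 → $5,615.51
Apr 15, sell 368: 368/875 × $16,057.43 → $6,753.29
Total COGS = $4,307.41 + $5,615.51 + $6,753.29 = $16,676.21
Ending inventory (cost pool remaining) = $9,304.14

COGS = $16,676.21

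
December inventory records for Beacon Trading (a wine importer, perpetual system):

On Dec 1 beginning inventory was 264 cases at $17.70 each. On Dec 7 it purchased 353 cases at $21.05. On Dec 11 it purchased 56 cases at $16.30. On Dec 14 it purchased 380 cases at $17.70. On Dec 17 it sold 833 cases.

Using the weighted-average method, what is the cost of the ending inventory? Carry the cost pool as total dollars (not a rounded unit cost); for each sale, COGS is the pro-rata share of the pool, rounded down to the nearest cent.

After Dec 1: 264 on hand, pool $4,672.80 (≈ $17.7000 each)
After Dec 7: 617 on hand, pool $12,103.45 (≈ $19.6166 each)
After Dec 11: 673 on hand, pool $13,016.25 (≈ $19.3406 each)
After Dec 14: 1053 on hand, pool $19,742.25 (≈ $18.7486 each)
Dec 17, sell 833: 833/1053 × $19,742.25 → $15,617.56
Ending inventory (cost pool remaining) = $4,124.69

Ending inventory = $4,124.69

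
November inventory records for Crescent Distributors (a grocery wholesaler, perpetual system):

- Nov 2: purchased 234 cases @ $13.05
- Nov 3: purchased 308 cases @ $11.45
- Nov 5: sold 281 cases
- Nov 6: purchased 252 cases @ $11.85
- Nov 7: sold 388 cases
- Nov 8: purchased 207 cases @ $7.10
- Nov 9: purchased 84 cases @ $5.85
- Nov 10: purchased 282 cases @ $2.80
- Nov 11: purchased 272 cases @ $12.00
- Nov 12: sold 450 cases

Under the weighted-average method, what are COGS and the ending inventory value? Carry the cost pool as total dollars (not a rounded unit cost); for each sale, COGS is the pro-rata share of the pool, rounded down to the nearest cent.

After Nov 2: 234 on hand, pool $3,053.70 (≈ $13.0500 each)
After Nov 3: 542 on hand, pool $6,580.30 (≈ $12.1408 each)
Nov 5, sell 281: 281/542 × $6,580.30 → $3,411.55
After Nov 6: 513 on hand, pool $6,154.95 (≈ $11.9980 each)
Nov 7, sell 388: 388/513 × $6,154.95 → $4,655.20
After Nov 8: 332 on hand, pool $2,969.45 (≈ $8.9441 each)
After Nov 9: 416 on hand, pool $3,460.85 (≈ $8.3194 each)
After Nov 10: 698 on hand, pool $4,250.45 (≈ $6.0895 each)
After Nov 11: 970 on hand, pool $7,514.45 (≈ $7.7469 each)
Nov 12, sell 450: 450/970 × $7,514.45 → $3,486.08
Total COGS = $3,411.55 + $4,655.20 + $3,486.08 = $11,552.83
Ending inventory (cost pool remaining) = $4,028.37

COGS = $11,552.83; ending inventory = $4,028.37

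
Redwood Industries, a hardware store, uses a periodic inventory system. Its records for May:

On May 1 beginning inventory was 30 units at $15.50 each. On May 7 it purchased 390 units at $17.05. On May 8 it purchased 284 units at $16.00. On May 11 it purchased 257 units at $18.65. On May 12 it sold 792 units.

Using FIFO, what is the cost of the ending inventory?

Ending inventory = $3,151.85

May 12, 792 sold [FIFO — oldest first]: 30 @ $15.50 + 390 @ $17.05 + 284 @ $16.00 + 88 @ $18.65 = $13,299.70
Ending inventory: 169 @ $18.65 = $3,151.85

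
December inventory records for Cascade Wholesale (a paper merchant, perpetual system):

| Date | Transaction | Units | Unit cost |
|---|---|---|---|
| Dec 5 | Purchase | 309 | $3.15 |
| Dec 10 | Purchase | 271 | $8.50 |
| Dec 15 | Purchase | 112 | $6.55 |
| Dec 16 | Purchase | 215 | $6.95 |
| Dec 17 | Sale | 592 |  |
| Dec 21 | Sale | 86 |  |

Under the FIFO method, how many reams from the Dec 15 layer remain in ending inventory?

14

Dec 17, 592 sold [FIFO — oldest first]: 309 @ $3.15 + 271 @ $8.50 + 12 @ $6.55 = $3,355.45
Dec 21, 86 sold [FIFO — oldest first]: 86 @ $6.55 = $563.30
Total COGS = $3,355.45 + $563.30 = $3,918.75
Ending inventory: 14 @ $6.55 + 215 @ $6.95 = $1,585.95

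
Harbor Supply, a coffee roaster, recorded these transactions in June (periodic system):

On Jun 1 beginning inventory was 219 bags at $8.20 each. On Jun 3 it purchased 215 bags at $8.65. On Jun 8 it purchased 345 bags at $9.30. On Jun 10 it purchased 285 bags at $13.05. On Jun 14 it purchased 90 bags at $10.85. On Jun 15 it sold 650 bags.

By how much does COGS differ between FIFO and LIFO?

FIFO COGS: 219 @ $8.20 + 215 @ $8.65 + 216 @ $9.30 = $5,664.35
LIFO COGS: 90 @ $10.85 + 285 @ $13.05 + 275 @ $9.30 = $7,253.25
Difference = |$5,664.35 − $7,253.25| = $1,588.90

$1,588.90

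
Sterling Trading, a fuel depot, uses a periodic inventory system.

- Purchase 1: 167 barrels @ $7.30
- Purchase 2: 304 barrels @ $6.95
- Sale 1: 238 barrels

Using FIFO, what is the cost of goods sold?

COGS = $1,712.55

Sale 1 (238) [FIFO — oldest first]: 167 @ $7.30 + 71 @ $6.95 = $1,712.55
Ending inventory: 233 @ $6.95 = $1,619.35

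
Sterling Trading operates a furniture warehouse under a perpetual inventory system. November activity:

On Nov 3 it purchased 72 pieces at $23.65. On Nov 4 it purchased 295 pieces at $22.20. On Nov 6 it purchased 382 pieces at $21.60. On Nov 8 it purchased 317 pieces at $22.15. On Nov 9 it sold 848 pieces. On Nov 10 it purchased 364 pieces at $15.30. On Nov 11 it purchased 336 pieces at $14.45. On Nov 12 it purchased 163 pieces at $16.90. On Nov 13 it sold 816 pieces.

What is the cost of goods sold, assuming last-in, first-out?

Nov 9, 848 sold [LIFO — newest first]: 317 @ $22.15 + 382 @ $21.60 + 149 @ $22.20 = $18,580.55
Nov 13, 816 sold [LIFO — newest first]: 163 @ $16.90 + 336 @ $14.45 + 317 @ $15.30 = $12,460.00
Total COGS = $18,580.55 + $12,460.00 = $31,040.55
Ending inventory: 72 @ $23.65 + 146 @ $22.20 + 47 @ $15.30 = $5,663.10

COGS = $31,040.55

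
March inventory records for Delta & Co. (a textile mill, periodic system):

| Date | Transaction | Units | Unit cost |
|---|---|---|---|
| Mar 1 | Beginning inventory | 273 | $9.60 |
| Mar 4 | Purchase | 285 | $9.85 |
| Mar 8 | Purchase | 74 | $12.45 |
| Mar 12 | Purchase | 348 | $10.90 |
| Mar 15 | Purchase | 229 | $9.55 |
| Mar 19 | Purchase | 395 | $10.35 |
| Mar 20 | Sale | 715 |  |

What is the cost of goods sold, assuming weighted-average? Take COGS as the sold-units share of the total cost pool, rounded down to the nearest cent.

Mar 20, sell 715: 715/1604 × $16,417.75 → $7,318.38
Ending inventory (cost pool remaining) = $9,099.37
Check: goods available $16,417.75 = COGS $7,318.38 + ending $9,099.37

COGS = $7,318.38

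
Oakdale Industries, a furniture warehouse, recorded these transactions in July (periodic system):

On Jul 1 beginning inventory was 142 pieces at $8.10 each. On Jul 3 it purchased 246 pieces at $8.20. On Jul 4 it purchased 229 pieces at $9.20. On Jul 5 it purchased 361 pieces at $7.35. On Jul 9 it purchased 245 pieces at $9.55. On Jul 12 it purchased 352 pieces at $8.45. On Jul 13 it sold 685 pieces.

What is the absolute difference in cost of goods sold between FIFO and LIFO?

FIFO COGS: 142 @ $8.10 + 246 @ $8.20 + 229 @ $9.20 + 68 @ $7.35 = $5,774.00
LIFO COGS: 352 @ $8.45 + 245 @ $9.55 + 88 @ $7.35 = $5,960.95
Difference = |$5,774.00 − $5,960.95| = $186.95

$186.95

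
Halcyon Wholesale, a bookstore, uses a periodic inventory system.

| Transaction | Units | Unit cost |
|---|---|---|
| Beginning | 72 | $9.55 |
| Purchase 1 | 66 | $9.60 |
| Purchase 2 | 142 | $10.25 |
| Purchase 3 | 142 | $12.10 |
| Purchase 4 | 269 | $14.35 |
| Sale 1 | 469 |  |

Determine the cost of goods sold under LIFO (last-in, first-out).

Sale 1 (469) [LIFO — newest first]: 269 @ $14.35 + 142 @ $12.10 + 58 @ $10.25 = $6,172.85
Ending inventory: 72 @ $9.55 + 66 @ $9.60 + 84 @ $10.25 = $2,182.20

COGS = $6,172.85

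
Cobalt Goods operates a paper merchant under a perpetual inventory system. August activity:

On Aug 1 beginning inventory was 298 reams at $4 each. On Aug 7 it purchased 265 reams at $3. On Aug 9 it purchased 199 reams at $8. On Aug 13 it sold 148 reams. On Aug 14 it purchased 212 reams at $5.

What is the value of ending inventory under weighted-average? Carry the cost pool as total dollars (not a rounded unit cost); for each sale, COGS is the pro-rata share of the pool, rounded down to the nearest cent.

After Aug 1: 298 on hand, pool $1,192.00 (≈ $4.0000 each)
After Aug 7: 563 on hand, pool $1,987.00 (≈ $3.5293 each)
After Aug 9: 762 on hand, pool $3,579.00 (≈ $4.6969 each)
Aug 13, sell 148: 148/762 × $3,579.00 → $695.13
After Aug 14: 826 on hand, pool $3,943.87 (≈ $4.7747 each)
Ending inventory (cost pool remaining) = $3,943.87
Check: goods available $4,639.00 = COGS $695.13 + ending $3,943.87

Ending inventory = $3,943.87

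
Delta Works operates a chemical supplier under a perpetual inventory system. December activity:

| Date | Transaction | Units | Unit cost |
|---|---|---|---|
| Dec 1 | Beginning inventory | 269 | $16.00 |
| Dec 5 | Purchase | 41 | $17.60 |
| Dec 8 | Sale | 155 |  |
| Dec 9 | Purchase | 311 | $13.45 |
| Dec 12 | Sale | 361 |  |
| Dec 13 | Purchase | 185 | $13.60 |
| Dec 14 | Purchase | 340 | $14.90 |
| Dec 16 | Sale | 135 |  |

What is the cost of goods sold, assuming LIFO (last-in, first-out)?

COGS = $9,540.05

Dec 8, 155 sold [LIFO — newest first]: 41 @ $17.60 + 114 @ $16.00 = $2,545.60
Dec 12, 361 sold [LIFO — newest first]: 311 @ $13.45 + 50 @ $16.00 = $4,982.95
Dec 16, 135 sold [LIFO — newest first]: 135 @ $14.90 = $2,011.50
Total COGS = $2,545.60 + $4,982.95 + $2,011.50 = $9,540.05
Ending inventory: 105 @ $16.00 + 185 @ $13.60 + 205 @ $14.90 = $7,250.50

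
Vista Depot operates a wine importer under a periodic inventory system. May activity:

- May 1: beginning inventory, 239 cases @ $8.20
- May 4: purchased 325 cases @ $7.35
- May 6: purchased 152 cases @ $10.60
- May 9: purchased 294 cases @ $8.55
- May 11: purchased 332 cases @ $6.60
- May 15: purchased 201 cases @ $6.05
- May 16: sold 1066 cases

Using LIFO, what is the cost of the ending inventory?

May 16, 1066 sold [LIFO — newest first]: 201 @ $6.05 + 332 @ $6.60 + 294 @ $8.55 + 152 @ $10.60 + 87 @ $7.35 = $8,171.60
Ending inventory: 239 @ $8.20 + 238 @ $7.35 = $3,709.10

Ending inventory = $3,709.10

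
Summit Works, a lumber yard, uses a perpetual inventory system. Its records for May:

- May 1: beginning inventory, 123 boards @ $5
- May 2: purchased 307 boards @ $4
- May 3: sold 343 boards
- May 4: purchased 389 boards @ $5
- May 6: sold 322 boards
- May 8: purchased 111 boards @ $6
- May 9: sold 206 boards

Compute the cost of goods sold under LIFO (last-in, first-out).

COGS = $4,159

May 3, 343 sold [LIFO — newest first]: 307 @ $4 + 36 @ $5 = $1,408
May 6, 322 sold [LIFO — newest first]: 322 @ $5 = $1,610
May 9, 206 sold [LIFO — newest first]: 111 @ $6 + 67 @ $5 + 28 @ $5 = $1,141
Total COGS = $1,408 + $1,610 + $1,141 = $4,159
Ending inventory: 59 @ $5 = $295
Check: goods available $4,454 = COGS $4,159 + ending $295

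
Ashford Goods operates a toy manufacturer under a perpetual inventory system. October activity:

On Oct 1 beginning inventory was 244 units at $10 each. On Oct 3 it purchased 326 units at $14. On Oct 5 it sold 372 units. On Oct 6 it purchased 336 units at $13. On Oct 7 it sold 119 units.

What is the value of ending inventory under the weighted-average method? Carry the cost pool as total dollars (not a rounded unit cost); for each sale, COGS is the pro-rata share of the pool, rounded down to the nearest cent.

After Oct 1: 244 on hand, pool $2,440.00 (≈ $10.0000 each)
After Oct 3: 570 on hand, pool $7,004.00 (≈ $12.2877 each)
Oct 5, sell 372: 372/570 × $7,004.00 → $4,571.03
After Oct 6: 534 on hand, pool $6,800.97 (≈ $12.7359 each)
Oct 7, sell 119: 119/534 × $6,800.97 → $1,515.57
Total COGS = $4,571.03 + $1,515.57 = $6,086.60
Ending inventory (cost pool remaining) = $5,285.40

Ending inventory = $5,285.40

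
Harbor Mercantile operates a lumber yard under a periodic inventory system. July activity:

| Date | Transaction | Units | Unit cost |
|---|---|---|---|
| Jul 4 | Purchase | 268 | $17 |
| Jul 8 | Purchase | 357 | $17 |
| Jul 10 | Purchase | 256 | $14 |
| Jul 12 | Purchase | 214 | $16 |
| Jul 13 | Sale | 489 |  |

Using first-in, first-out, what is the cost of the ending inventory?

Jul 13, 489 sold [FIFO — oldest first]: 268 @ $17 + 221 @ $17 = $8,313
Ending inventory: 136 @ $17 + 256 @ $14 + 214 @ $16 = $9,320
Check: goods available $17,633 = COGS $8,313 + ending $9,320

Ending inventory = $9,320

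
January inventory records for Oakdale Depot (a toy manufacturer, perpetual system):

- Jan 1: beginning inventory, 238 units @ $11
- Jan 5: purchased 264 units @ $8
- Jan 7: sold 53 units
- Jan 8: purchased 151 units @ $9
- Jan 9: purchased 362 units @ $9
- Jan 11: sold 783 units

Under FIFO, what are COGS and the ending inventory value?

Jan 7, 53 sold [FIFO — oldest first]: 53 @ $11 = $583
Jan 11, 783 sold [FIFO — oldest first]: 185 @ $11 + 264 @ $8 + 151 @ $9 + 183 @ $9 = $7,153
Total COGS = $583 + $7,153 = $7,736
Ending inventory: 179 @ $9 = $1,611

COGS = $7,736; ending inventory = $1,611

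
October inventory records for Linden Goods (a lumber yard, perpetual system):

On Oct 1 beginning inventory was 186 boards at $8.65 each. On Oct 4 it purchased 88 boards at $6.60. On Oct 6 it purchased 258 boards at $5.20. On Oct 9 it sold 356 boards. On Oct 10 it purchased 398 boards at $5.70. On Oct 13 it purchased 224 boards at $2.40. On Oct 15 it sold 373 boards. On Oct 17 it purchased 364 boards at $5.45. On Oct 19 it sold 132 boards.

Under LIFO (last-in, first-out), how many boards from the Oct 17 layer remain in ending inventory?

Oct 9, 356 sold [LIFO — newest first]: 258 @ $5.20 + 88 @ $6.60 + 10 @ $8.65 = $2,008.90
Oct 15, 373 sold [LIFO — newest first]: 224 @ $2.40 + 149 @ $5.70 = $1,386.90
Oct 19, 132 sold [LIFO — newest first]: 132 @ $5.45 = $719.40
Total COGS = $2,008.90 + $1,386.90 + $719.40 = $4,115.20
Ending inventory: 176 @ $8.65 + 249 @ $5.70 + 232 @ $5.45 = $4,206.10
Check: goods available $8,321.30 = COGS $4,115.20 + ending $4,206.10

232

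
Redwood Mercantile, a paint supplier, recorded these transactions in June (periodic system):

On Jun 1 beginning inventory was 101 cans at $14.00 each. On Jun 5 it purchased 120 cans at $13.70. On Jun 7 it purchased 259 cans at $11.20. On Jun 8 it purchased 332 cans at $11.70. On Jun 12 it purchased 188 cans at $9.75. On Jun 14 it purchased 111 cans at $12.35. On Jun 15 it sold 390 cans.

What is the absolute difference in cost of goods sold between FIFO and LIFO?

$682.25

FIFO COGS: 101 @ $14.00 + 120 @ $13.70 + 169 @ $11.20 = $4,950.80
LIFO COGS: 111 @ $12.35 + 188 @ $9.75 + 91 @ $11.70 = $4,268.55
Difference = |$4,950.80 − $4,268.55| = $682.25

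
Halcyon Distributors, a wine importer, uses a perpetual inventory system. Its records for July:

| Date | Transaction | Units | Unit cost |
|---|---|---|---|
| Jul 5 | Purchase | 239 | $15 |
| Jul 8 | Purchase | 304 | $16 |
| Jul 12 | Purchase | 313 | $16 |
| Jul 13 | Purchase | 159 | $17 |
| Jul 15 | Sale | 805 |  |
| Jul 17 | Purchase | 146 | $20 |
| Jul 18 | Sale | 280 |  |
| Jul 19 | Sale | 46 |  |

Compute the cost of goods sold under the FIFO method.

COGS = $18,480

Jul 15, 805 sold [FIFO — oldest first]: 239 @ $15 + 304 @ $16 + 262 @ $16 = $12,641
Jul 18, 280 sold [FIFO — oldest first]: 51 @ $16 + 159 @ $17 + 70 @ $20 = $4,919
Jul 19, 46 sold [FIFO — oldest first]: 46 @ $20 = $920
Total COGS = $12,641 + $4,919 + $920 = $18,480
Ending inventory: 30 @ $20 = $600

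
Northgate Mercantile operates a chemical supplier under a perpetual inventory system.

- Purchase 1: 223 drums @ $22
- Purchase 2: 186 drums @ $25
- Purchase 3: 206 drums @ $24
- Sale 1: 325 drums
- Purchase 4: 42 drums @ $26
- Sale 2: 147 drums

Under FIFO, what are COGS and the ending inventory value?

Sale 1 (325) [FIFO — oldest first]: 223 @ $22 + 102 @ $25 = $7,456
Sale 2 (147) [FIFO — oldest first]: 84 @ $25 + 63 @ $24 = $3,612
Total COGS = $7,456 + $3,612 = $11,068
Ending inventory: 143 @ $24 + 42 @ $26 = $4,524

COGS = $11,068; ending inventory = $4,524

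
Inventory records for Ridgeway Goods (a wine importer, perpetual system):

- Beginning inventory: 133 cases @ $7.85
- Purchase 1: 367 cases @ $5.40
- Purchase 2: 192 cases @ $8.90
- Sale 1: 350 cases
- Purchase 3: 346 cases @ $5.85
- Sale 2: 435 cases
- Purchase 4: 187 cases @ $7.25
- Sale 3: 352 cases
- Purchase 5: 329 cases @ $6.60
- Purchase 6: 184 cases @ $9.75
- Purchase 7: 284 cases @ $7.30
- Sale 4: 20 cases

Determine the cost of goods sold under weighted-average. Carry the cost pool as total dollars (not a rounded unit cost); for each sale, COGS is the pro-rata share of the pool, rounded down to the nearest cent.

After Beginning: 133 on hand, pool $1,044.05 (≈ $7.8500 each)
After Purchase 1: 500 on hand, pool $3,025.85 (≈ $6.0517 each)
After Purchase 2: 692 on hand, pool $4,734.65 (≈ $6.8420 each)
Sale 1, sell 350: 350/692 × $4,734.65 → $2,394.69
After Purchase 3: 688 on hand, pool $4,364.06 (≈ $6.3431 each)
Sale 2, sell 435: 435/688 × $4,364.06 → $2,759.25
After Purchase 4: 440 on hand, pool $2,960.56 (≈ $6.7285 each)
Sale 3, sell 352: 352/440 × $2,960.56 → $2,368.44
After Purchase 5: 417 on hand, pool $2,763.52 (≈ $6.6271 each)
After Purchase 6: 601 on hand, pool $4,557.52 (≈ $7.5832 each)
After Purchase 7: 885 on hand, pool $6,630.72 (≈ $7.4923 each)
Sale 4, sell 20: 20/885 × $6,630.72 → $149.84
Total COGS = $2,394.69 + $2,759.25 + $2,368.44 + $149.84 = $7,672.22
Ending inventory (cost pool remaining) = $6,480.88

COGS = $7,672.22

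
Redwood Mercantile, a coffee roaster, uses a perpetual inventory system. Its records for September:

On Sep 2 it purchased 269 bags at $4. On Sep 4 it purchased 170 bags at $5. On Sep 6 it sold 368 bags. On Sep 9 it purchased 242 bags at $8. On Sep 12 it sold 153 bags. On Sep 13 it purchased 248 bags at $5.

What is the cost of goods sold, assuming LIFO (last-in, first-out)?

COGS = $2,866

Sep 6, 368 sold [LIFO — newest first]: 170 @ $5 + 198 @ $4 = $1,642
Sep 12, 153 sold [LIFO — newest first]: 153 @ $8 = $1,224
Total COGS = $1,642 + $1,224 = $2,866
Ending inventory: 71 @ $4 + 89 @ $8 + 248 @ $5 = $2,236
Check: goods available $5,102 = COGS $2,866 + ending $2,236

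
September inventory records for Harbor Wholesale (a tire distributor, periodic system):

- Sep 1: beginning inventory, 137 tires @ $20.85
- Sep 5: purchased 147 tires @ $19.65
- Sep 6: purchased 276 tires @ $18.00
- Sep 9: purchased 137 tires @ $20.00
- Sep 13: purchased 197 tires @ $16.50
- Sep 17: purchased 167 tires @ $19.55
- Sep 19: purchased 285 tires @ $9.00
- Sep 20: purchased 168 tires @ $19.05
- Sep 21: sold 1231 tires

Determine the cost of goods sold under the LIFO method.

Sep 21, 1231 sold [LIFO — newest first]: 168 @ $19.05 + 285 @ $9.00 + 167 @ $19.55 + 197 @ $16.50 + 137 @ $20.00 + 276 @ $18.00 + 1 @ $19.65 = $20,008.40
Ending inventory: 137 @ $20.85 + 146 @ $19.65 = $5,725.35
Check: goods available $25,733.75 = COGS $20,008.40 + ending $5,725.35

COGS = $20,008.40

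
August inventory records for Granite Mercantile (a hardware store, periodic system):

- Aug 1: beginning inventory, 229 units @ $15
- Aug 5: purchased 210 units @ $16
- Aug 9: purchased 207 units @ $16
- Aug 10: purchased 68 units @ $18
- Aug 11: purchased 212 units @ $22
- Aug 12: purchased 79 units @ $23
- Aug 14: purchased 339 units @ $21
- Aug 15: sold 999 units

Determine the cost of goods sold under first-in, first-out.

Aug 15, 999 sold [FIFO — oldest first]: 229 @ $15 + 210 @ $16 + 207 @ $16 + 68 @ $18 + 212 @ $22 + 73 @ $23 = $17,674
Ending inventory: 6 @ $23 + 339 @ $21 = $7,257
Check: goods available $24,931 = COGS $17,674 + ending $7,257

COGS = $17,674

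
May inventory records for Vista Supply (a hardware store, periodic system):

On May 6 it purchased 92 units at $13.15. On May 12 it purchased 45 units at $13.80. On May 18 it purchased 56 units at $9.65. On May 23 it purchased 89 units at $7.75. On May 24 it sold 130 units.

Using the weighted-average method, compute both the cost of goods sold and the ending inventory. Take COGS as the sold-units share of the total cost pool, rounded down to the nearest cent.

COGS = $1,411.07; ending inventory = $1,649.88

May 24, sell 130: 130/282 × $3,060.95 → $1,411.07
Ending inventory (cost pool remaining) = $1,649.88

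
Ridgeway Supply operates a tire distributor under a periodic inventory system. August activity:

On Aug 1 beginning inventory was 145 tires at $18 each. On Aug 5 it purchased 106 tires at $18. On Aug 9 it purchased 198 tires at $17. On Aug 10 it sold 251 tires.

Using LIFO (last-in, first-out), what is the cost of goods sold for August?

Aug 10, 251 sold [LIFO — newest first]: 198 @ $17 + 53 @ $18 = $4,320
Ending inventory: 145 @ $18 + 53 @ $18 = $3,564

COGS = $4,320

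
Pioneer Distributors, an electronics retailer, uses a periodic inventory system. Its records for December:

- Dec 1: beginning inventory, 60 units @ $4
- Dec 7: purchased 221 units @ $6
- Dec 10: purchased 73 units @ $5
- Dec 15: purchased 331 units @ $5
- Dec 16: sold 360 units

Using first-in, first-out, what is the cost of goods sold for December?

COGS = $1,961

Dec 16, 360 sold [FIFO — oldest first]: 60 @ $4 + 221 @ $6 + 73 @ $5 + 6 @ $5 = $1,961
Ending inventory: 325 @ $5 = $1,625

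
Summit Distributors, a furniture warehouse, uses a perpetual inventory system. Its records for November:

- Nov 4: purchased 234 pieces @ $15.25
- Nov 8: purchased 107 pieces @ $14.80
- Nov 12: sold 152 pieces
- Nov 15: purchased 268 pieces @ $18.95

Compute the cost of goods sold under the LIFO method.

Nov 12, 152 sold [LIFO — newest first]: 107 @ $14.80 + 45 @ $15.25 = $2,269.85
Ending inventory: 189 @ $15.25 + 268 @ $18.95 = $7,960.85

COGS = $2,269.85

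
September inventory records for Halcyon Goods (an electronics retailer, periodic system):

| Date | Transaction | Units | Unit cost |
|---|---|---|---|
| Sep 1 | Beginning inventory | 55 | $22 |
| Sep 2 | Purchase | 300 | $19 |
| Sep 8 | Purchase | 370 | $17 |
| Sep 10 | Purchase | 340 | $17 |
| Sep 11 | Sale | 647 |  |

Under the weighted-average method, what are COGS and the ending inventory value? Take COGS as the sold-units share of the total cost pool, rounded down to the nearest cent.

COGS = $11,530.57; ending inventory = $7,449.43

Sep 11, sell 647: 647/1065 × $18,980.00 → $11,530.57
Ending inventory (cost pool remaining) = $7,449.43
Check: goods available $18,980.00 = COGS $11,530.57 + ending $7,449.43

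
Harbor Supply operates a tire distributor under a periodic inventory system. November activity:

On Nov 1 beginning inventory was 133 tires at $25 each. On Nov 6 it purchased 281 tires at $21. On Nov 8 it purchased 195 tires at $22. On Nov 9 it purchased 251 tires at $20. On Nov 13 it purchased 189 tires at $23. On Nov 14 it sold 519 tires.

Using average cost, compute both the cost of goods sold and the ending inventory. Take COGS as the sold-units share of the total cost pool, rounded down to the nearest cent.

Nov 14, sell 519: 519/1049 × $22,883.00 → $11,321.52
Ending inventory (cost pool remaining) = $11,561.48

COGS = $11,321.52; ending inventory = $11,561.48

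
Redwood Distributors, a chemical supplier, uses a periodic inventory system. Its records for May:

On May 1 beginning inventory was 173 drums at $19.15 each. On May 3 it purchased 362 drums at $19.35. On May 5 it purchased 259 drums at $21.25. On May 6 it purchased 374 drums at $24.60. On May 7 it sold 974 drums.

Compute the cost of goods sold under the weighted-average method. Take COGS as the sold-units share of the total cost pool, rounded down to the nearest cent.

COGS = $20,865.78

May 7, sell 974: 974/1168 × $25,021.80 → $20,865.78
Ending inventory (cost pool remaining) = $4,156.02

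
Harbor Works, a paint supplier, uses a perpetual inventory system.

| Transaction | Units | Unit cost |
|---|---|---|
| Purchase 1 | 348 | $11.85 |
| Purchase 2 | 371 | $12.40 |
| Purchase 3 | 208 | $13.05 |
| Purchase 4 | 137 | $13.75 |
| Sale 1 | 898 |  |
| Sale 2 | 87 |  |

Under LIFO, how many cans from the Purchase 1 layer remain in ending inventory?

Sale 1 (898) [LIFO — newest first]: 137 @ $13.75 + 208 @ $13.05 + 371 @ $12.40 + 182 @ $11.85 = $11,355.25
Sale 2 (87) [LIFO — newest first]: 87 @ $11.85 = $1,030.95
Total COGS = $11,355.25 + $1,030.95 = $12,386.20
Ending inventory: 79 @ $11.85 = $936.15
Check: goods available $13,322.35 = COGS $12,386.20 + ending $936.15

79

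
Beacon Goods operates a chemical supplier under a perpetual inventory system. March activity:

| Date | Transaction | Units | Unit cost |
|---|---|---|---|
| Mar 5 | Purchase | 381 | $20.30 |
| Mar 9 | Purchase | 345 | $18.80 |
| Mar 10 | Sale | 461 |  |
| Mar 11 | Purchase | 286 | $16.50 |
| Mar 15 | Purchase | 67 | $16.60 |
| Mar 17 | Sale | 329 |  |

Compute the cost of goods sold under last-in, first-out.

Mar 10, 461 sold [LIFO — newest first]: 345 @ $18.80 + 116 @ $20.30 = $8,840.80
Mar 17, 329 sold [LIFO — newest first]: 67 @ $16.60 + 262 @ $16.50 = $5,435.20
Total COGS = $8,840.80 + $5,435.20 = $14,276.00
Ending inventory: 265 @ $20.30 + 24 @ $16.50 = $5,775.50
Check: goods available $20,051.50 = COGS $14,276.00 + ending $5,775.50

COGS = $14,276.00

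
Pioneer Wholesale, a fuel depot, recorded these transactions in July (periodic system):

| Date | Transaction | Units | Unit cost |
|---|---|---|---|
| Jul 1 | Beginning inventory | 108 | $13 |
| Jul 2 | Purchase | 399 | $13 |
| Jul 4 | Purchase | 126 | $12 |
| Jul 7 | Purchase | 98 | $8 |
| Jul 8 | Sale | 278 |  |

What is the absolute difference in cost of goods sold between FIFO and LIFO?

FIFO COGS: 108 @ $13 + 170 @ $13 = $3,614
LIFO COGS: 98 @ $8 + 126 @ $12 + 54 @ $13 = $2,998
Difference = |$3,614 − $2,998| = $616

$616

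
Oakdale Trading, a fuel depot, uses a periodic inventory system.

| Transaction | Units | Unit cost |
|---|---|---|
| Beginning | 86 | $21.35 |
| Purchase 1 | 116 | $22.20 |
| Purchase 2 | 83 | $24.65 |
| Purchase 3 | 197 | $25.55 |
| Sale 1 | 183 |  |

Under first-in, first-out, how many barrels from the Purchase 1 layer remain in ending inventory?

19

Sale 1 (183) [FIFO — oldest first]: 86 @ $21.35 + 97 @ $22.20 = $3,989.50
Ending inventory: 19 @ $22.20 + 83 @ $24.65 + 197 @ $25.55 = $7,501.10
Check: goods available $11,490.60 = COGS $3,989.50 + ending $7,501.10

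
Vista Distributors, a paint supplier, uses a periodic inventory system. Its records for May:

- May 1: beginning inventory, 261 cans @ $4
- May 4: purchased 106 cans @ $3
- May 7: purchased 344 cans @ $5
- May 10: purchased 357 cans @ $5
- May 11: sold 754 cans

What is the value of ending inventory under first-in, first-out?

May 11, 754 sold [FIFO — oldest first]: 261 @ $4 + 106 @ $3 + 344 @ $5 + 43 @ $5 = $3,297
Ending inventory: 314 @ $5 = $1,570
Check: goods available $4,867 = COGS $3,297 + ending $1,570

Ending inventory = $1,570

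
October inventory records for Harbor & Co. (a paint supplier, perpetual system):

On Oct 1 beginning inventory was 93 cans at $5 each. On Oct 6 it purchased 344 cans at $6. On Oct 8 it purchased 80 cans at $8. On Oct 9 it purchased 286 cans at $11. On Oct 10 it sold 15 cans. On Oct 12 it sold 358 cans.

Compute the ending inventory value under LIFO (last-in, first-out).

Oct 10, 15 sold [LIFO — newest first]: 15 @ $11 = $165
Oct 12, 358 sold [LIFO — newest first]: 271 @ $11 + 80 @ $8 + 7 @ $6 = $3,663
Total COGS = $165 + $3,663 = $3,828
Ending inventory: 93 @ $5 + 337 @ $6 = $2,487
Check: goods available $6,315 = COGS $3,828 + ending $2,487

Ending inventory = $2,487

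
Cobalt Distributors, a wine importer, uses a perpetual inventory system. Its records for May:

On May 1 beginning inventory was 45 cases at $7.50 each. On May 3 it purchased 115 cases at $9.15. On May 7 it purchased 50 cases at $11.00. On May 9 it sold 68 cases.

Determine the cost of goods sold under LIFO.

May 9, 68 sold [LIFO — newest first]: 50 @ $11.00 + 18 @ $9.15 = $714.70
Ending inventory: 45 @ $7.50 + 97 @ $9.15 = $1,225.05

COGS = $714.70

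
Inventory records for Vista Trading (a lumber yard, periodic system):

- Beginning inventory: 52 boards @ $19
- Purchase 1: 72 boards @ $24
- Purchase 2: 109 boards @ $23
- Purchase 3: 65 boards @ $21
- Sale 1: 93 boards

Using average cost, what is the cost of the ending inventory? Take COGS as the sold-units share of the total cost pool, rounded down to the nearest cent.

Ending inventory = $4,532.02

Sale 1, sell 93: 93/298 × $6,588.00 → $2,055.98
Ending inventory (cost pool remaining) = $4,532.02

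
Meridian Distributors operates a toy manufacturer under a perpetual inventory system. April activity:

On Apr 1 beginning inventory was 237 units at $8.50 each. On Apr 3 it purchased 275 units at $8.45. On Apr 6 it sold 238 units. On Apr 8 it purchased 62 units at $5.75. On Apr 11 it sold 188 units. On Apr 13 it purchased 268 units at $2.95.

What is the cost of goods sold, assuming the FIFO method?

Apr 6, 238 sold [FIFO — oldest first]: 237 @ $8.50 + 1 @ $8.45 = $2,022.95
Apr 11, 188 sold [FIFO — oldest first]: 188 @ $8.45 = $1,588.60
Total COGS = $2,022.95 + $1,588.60 = $3,611.55
Ending inventory: 86 @ $8.45 + 62 @ $5.75 + 268 @ $2.95 = $1,873.80
Check: goods available $5,485.35 = COGS $3,611.55 + ending $1,873.80

COGS = $3,611.55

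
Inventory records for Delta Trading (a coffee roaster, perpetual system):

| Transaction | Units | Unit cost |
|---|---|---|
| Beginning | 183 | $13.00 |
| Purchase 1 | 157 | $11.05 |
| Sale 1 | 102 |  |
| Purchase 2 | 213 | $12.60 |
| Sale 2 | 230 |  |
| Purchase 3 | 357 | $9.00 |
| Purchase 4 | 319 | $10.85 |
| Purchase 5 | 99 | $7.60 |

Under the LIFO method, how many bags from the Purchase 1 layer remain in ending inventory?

Sale 1 (102) [LIFO — newest first]: 102 @ $11.05 = $1,127.10
Sale 2 (230) [LIFO — newest first]: 213 @ $12.60 + 17 @ $11.05 = $2,871.65
Total COGS = $1,127.10 + $2,871.65 = $3,998.75
Ending inventory: 183 @ $13.00 + 38 @ $11.05 + 357 @ $9.00 + 319 @ $10.85 + 99 @ $7.60 = $10,225.45
Check: goods available $14,224.20 = COGS $3,998.75 + ending $10,225.45

38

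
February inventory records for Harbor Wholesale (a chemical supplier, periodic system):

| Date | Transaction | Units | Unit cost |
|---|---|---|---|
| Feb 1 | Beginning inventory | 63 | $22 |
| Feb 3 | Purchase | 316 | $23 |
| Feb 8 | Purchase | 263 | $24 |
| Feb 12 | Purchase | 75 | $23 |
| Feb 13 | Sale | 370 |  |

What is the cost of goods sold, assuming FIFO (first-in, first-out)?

Feb 13, 370 sold [FIFO — oldest first]: 63 @ $22 + 307 @ $23 = $8,447
Ending inventory: 9 @ $23 + 263 @ $24 + 75 @ $23 = $8,244

COGS = $8,447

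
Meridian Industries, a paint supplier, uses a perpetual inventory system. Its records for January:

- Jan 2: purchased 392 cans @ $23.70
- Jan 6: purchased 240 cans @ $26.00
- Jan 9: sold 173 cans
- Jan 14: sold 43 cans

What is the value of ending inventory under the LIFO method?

Ending inventory = $9,914.40

Jan 9, 173 sold [LIFO — newest first]: 173 @ $26.00 = $4,498.00
Jan 14, 43 sold [LIFO — newest first]: 43 @ $26.00 = $1,118.00
Total COGS = $4,498.00 + $1,118.00 = $5,616.00
Ending inventory: 392 @ $23.70 + 24 @ $26.00 = $9,914.40
Check: goods available $15,530.40 = COGS $5,616.00 + ending $9,914.40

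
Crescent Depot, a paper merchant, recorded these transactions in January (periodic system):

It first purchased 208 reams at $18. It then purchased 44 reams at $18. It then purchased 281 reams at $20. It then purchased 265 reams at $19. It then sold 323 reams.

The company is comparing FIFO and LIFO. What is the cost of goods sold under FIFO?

FIFO COGS: 208 @ $18 + 44 @ $18 + 71 @ $20 = $5,956
LIFO COGS: 265 @ $19 + 58 @ $20 = $6,195

COGS = $5,956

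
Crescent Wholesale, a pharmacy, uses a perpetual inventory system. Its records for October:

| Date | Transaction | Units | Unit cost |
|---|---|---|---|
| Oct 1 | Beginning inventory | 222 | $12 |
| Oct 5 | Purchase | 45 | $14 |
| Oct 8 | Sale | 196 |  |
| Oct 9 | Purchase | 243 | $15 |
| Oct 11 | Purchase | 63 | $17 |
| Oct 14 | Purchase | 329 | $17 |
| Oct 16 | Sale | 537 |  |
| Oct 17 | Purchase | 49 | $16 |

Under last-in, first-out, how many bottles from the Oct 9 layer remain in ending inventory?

98

Oct 8, 196 sold [LIFO — newest first]: 45 @ $14 + 151 @ $12 = $2,442
Oct 16, 537 sold [LIFO — newest first]: 329 @ $17 + 63 @ $17 + 145 @ $15 = $8,839
Total COGS = $2,442 + $8,839 = $11,281
Ending inventory: 71 @ $12 + 98 @ $15 + 49 @ $16 = $3,106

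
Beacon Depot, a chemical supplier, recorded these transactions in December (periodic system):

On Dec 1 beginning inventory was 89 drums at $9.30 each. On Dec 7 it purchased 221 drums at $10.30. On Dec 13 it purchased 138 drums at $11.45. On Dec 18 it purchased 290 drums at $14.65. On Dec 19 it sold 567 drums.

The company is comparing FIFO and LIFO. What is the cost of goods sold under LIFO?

COGS = $7,260.30

FIFO COGS: 89 @ $9.30 + 221 @ $10.30 + 138 @ $11.45 + 119 @ $14.65 = $6,427.45
LIFO COGS: 290 @ $14.65 + 138 @ $11.45 + 139 @ $10.30 = $7,260.30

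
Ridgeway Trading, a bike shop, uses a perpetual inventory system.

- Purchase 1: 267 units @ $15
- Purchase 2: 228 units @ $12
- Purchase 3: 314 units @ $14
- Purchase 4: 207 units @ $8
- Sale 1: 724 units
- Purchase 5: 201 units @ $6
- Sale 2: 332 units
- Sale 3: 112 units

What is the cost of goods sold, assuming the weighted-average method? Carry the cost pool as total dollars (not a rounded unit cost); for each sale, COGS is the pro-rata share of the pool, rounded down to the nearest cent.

COGS = $13,513.69

After Purchase 1: 267 on hand, pool $4,005.00 (≈ $15.0000 each)
After Purchase 2: 495 on hand, pool $6,741.00 (≈ $13.6182 each)
After Purchase 3: 809 on hand, pool $11,137.00 (≈ $13.7664 each)
After Purchase 4: 1016 on hand, pool $12,793.00 (≈ $12.5915 each)
Sale 1, sell 724: 724/1016 × $12,793.00 → $9,116.27
After Purchase 5: 493 on hand, pool $4,882.73 (≈ $9.9041 each)
Sale 2, sell 332: 332/493 × $4,882.73 → $3,288.16
Sale 3, sell 112: 112/161 × $1,594.57 → $1,109.26
Total COGS = $9,116.27 + $3,288.16 + $1,109.26 = $13,513.69
Ending inventory (cost pool remaining) = $485.31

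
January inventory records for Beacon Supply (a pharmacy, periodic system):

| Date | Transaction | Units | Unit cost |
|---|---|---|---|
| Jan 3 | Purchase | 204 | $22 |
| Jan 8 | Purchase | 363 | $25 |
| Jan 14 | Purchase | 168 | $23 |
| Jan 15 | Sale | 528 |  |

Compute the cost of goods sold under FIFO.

COGS = $12,588

Jan 15, 528 sold [FIFO — oldest first]: 204 @ $22 + 324 @ $25 = $12,588
Ending inventory: 39 @ $25 + 168 @ $23 = $4,839
Check: goods available $17,427 = COGS $12,588 + ending $4,839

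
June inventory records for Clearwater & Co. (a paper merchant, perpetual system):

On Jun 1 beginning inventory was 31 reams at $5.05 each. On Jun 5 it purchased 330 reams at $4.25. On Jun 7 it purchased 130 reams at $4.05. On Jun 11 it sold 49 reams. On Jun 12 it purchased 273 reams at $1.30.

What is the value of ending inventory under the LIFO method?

Ending inventory = $2,242.00

Jun 11, 49 sold [LIFO — newest first]: 49 @ $4.05 = $198.45
Ending inventory: 31 @ $5.05 + 330 @ $4.25 + 81 @ $4.05 + 273 @ $1.30 = $2,242.00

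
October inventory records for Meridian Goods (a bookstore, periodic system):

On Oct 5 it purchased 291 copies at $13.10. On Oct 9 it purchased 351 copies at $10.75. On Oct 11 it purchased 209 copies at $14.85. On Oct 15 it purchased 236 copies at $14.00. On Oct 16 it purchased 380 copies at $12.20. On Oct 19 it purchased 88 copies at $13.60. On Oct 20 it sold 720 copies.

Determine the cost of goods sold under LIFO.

Oct 20, 720 sold [LIFO — newest first]: 88 @ $13.60 + 380 @ $12.20 + 236 @ $14.00 + 16 @ $14.85 = $9,374.40
Ending inventory: 291 @ $13.10 + 351 @ $10.75 + 193 @ $14.85 = $10,451.40

COGS = $9,374.40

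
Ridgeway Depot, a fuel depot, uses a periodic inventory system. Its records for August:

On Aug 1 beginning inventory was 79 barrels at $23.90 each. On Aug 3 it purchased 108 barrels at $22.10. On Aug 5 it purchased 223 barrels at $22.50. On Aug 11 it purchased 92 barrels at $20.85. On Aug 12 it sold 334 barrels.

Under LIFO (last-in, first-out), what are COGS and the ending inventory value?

Aug 12, 334 sold [LIFO — newest first]: 92 @ $20.85 + 223 @ $22.50 + 19 @ $22.10 = $7,355.60
Ending inventory: 79 @ $23.90 + 89 @ $22.10 = $3,855.00
Check: goods available $11,210.60 = COGS $7,355.60 + ending $3,855.00

COGS = $7,355.60; ending inventory = $3,855.00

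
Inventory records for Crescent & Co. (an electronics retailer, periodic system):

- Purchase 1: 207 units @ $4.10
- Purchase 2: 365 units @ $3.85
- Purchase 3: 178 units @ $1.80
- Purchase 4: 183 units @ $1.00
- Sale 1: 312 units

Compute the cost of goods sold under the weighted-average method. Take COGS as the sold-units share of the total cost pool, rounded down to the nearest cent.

Sale 1, sell 312: 312/933 × $2,757.35 → $922.07
Ending inventory (cost pool remaining) = $1,835.28

COGS = $922.07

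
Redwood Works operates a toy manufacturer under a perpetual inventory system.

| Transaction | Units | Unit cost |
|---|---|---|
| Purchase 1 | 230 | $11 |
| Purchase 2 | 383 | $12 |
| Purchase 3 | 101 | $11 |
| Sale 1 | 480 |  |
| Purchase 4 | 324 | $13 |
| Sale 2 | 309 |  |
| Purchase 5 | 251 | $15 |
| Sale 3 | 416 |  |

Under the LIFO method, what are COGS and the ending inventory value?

Sale 1 (480) [LIFO — newest first]: 101 @ $11 + 379 @ $12 = $5,659
Sale 2 (309) [LIFO — newest first]: 309 @ $13 = $4,017
Sale 3 (416) [LIFO — newest first]: 251 @ $15 + 15 @ $13 + 4 @ $12 + 146 @ $11 = $5,614
Total COGS = $5,659 + $4,017 + $5,614 = $15,290
Ending inventory: 84 @ $11 = $924

COGS = $15,290; ending inventory = $924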